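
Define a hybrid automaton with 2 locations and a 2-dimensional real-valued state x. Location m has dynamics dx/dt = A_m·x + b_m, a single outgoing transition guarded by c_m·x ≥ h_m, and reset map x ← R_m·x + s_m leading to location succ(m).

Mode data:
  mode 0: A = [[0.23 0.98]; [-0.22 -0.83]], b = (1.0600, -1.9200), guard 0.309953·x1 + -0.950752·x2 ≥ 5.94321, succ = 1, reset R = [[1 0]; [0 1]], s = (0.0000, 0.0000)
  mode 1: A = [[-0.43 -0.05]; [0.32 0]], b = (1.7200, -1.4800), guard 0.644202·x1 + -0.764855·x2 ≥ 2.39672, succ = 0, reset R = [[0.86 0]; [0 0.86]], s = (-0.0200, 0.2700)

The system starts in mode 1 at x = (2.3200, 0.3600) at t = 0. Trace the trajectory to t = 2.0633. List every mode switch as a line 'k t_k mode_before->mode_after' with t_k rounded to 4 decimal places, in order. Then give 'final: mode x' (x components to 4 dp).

Mode 1: guard c·x = 2.3967 hit at Δt = 1.4571 (t = 1.4571), x⁻ = (3.1104, -0.5138) → reset → x⁺ = (2.6550, -0.1719), jump to mode 0
Mode 0: flow for 0.6062 to horizon, guard not reached → x = (3.2430, -1.3354)

1 1.4571 1->0
final: 0 3.2430 -1.3354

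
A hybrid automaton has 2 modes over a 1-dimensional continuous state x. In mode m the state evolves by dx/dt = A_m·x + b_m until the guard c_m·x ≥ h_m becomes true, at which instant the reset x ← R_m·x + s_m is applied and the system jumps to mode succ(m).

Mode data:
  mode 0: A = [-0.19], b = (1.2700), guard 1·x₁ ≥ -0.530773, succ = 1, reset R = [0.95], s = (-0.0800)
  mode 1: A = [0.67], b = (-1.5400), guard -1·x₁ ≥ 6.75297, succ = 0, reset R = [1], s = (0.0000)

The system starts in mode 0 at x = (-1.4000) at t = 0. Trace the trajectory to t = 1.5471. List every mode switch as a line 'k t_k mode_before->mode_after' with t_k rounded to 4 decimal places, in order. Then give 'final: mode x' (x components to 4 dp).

Mode 0: guard c·x = -0.5308 hit at Δt = 0.5987 (t = 0.5987), x⁻ = (-0.5308) → reset → x⁺ = (-0.5842), jump to mode 1
Mode 1: flow for 0.9484 to horizon, guard not reached → x = (-3.1436)

1 0.5987 0->1
final: 1 -3.1436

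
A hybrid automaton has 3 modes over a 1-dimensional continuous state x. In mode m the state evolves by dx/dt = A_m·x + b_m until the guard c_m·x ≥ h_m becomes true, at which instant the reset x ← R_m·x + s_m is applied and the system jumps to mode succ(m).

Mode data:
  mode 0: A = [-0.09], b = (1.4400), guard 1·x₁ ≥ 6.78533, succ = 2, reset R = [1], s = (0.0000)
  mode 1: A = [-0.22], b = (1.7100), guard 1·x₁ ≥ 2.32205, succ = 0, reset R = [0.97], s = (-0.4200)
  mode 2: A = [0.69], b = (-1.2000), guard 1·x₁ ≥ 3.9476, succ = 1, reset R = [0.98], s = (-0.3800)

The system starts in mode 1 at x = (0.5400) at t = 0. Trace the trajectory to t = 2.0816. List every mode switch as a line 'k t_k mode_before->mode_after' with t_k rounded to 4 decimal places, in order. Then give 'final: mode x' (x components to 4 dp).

Mode 1: guard c·x = 2.3220 hit at Δt = 1.2858 (t = 1.2858), x⁻ = (2.3220) → reset → x⁺ = (1.8324), jump to mode 0
Mode 0: flow for 0.7958 to horizon, guard not reached → x = (2.8116)

1 1.2858 1->0
final: 0 2.8116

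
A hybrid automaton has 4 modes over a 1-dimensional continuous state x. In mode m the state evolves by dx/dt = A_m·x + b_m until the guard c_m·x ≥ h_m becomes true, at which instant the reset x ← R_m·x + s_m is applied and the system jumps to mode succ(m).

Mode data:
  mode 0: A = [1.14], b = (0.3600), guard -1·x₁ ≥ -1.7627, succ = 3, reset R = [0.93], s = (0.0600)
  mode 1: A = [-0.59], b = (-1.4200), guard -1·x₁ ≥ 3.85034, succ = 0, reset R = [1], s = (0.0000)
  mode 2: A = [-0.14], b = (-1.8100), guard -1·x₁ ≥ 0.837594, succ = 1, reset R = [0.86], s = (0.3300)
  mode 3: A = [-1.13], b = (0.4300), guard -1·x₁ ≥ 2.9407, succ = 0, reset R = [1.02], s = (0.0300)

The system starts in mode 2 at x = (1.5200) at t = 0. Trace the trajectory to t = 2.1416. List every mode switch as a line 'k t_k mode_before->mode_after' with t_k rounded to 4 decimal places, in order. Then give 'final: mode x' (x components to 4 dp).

1 1.2724 2->1
final: 1 -1.1993

Mode 2: guard c·x = 0.8376 hit at Δt = 1.2724 (t = 1.2724), x⁻ = (-0.8376) → reset → x⁺ = (-0.3903), jump to mode 1
Mode 1: flow for 0.8692 to horizon, guard not reached → x = (-1.1993)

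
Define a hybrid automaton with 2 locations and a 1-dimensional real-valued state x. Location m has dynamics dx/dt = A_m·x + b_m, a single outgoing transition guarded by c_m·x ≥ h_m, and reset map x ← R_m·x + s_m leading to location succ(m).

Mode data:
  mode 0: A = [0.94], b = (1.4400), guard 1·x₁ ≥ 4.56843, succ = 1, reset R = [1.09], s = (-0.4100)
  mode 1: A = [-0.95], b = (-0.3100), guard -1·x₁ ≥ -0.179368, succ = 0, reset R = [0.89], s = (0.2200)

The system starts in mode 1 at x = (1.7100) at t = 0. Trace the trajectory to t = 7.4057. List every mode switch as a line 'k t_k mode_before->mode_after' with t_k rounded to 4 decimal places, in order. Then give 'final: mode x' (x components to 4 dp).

1 1.4663 1->0
2 2.7008 0->1
3 5.0905 1->0
4 6.3250 0->1
final: 1 1.4274

Mode 1: guard c·x = -0.1794 hit at Δt = 1.4663 (t = 1.4663), x⁻ = (0.1794) → reset → x⁺ = (0.3796), jump to mode 0
Mode 0: guard c·x = 4.5684 hit at Δt = 1.2345 (t = 2.7008), x⁻ = (4.5684) → reset → x⁺ = (4.5696), jump to mode 1
Mode 1: guard c·x = -0.1794 hit at Δt = 2.3897 (t = 5.0905), x⁻ = (0.1794) → reset → x⁺ = (0.3796), jump to mode 0
Mode 0: guard c·x = 4.5684 hit at Δt = 1.2345 (t = 6.3250), x⁻ = (4.5684) → reset → x⁺ = (4.5696), jump to mode 1
Mode 1: flow for 1.0807 to horizon, guard not reached → x = (1.4274)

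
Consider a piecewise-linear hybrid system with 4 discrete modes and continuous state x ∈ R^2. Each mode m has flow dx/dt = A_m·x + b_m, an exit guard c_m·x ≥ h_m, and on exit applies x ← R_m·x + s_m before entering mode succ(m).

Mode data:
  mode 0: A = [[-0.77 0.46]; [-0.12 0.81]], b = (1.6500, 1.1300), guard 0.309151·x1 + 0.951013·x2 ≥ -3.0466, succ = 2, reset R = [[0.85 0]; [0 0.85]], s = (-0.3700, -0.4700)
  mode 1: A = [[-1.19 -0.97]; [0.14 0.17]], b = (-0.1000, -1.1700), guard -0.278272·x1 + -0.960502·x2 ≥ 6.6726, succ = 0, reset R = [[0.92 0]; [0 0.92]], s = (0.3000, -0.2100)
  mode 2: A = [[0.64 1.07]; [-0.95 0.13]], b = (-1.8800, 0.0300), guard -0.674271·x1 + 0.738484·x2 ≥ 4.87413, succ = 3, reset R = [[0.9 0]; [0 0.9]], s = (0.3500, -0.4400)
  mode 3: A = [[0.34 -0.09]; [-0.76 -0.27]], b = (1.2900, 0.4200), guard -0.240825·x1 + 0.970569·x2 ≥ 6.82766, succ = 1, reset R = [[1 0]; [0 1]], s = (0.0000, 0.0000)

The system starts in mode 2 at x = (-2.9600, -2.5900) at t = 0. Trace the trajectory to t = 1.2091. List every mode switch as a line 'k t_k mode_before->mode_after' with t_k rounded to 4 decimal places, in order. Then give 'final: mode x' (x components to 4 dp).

1 0.6124 2->3
final: 3 -6.4879 2.6230

Mode 2: guard c·x = 4.8741 hit at Δt = 0.6124 (t = 0.6124), x⁻ = (-6.9853, 0.2222) → reset → x⁺ = (-5.9368, -0.2400), jump to mode 3
Mode 3: flow for 0.5967 to horizon, guard not reached → x = (-6.4879, 2.6230)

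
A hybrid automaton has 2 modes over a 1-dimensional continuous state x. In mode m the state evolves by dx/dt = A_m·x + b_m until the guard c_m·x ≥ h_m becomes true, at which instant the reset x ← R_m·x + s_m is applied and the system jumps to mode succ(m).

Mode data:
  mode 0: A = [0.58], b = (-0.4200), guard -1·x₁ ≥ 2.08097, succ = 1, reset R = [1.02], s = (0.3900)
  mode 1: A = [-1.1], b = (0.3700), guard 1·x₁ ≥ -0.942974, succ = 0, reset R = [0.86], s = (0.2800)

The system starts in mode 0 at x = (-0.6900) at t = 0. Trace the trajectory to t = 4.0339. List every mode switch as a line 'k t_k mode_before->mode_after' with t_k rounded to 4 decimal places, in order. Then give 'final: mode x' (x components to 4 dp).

Mode 0: guard c·x = 2.0810 hit at Δt = 1.1809 (t = 1.1809), x⁻ = (-2.0810) → reset → x⁺ = (-1.7326), jump to mode 1
Mode 1: guard c·x = -0.9430 hit at Δt = 0.4370 (t = 1.6179), x⁻ = (-0.9430) → reset → x⁺ = (-0.5310), jump to mode 0
Mode 0: guard c·x = 2.0810 hit at Δt = 1.3866 (t = 3.0045), x⁻ = (-2.0810) → reset → x⁺ = (-1.7326), jump to mode 1
Mode 1: guard c·x = -0.9430 hit at Δt = 0.4370 (t = 3.4415), x⁻ = (-0.9430) → reset → x⁺ = (-0.5310), jump to mode 0
Mode 0: flow for 0.5924 to horizon, guard not reached → x = (-1.0455)

1 1.1809 0->1
2 1.6179 1->0
3 3.0045 0->1
4 3.4415 1->0
final: 0 -1.0455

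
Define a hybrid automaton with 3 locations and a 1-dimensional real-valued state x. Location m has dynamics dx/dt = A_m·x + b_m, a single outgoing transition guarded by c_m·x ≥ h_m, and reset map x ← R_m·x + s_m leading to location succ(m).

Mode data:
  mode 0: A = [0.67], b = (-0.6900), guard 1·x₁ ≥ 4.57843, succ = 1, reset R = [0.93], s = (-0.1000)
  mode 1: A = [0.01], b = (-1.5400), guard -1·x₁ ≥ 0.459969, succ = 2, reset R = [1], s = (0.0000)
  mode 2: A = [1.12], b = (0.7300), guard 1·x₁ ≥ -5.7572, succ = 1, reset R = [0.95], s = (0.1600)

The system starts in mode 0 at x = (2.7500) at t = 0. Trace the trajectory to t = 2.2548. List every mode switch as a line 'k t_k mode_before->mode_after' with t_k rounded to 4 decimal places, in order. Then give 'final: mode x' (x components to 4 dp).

Mode 0: guard c·x = 4.5784 hit at Δt = 1.0808 (t = 1.0808), x⁻ = (4.5784) → reset → x⁺ = (4.1579), jump to mode 1
Mode 1: flow for 1.1740 to horizon, guard not reached → x = (2.3884)

1 1.0808 0->1
final: 1 2.3884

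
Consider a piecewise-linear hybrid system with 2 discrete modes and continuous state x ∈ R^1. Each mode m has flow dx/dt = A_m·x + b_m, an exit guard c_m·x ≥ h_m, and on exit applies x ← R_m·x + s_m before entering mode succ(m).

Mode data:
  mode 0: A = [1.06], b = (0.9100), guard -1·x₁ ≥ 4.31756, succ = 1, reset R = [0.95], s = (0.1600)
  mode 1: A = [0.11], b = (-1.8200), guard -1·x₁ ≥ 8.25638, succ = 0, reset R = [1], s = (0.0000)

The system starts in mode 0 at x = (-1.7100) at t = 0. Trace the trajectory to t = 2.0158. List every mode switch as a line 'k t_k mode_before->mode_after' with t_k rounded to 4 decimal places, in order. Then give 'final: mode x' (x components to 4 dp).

1 1.3224 0->1
final: 1 -5.5655

Mode 0: guard c·x = 4.3176 hit at Δt = 1.3224 (t = 1.3224), x⁻ = (-4.3176) → reset → x⁺ = (-3.9417), jump to mode 1
Mode 1: flow for 0.6934 to horizon, guard not reached → x = (-5.5655)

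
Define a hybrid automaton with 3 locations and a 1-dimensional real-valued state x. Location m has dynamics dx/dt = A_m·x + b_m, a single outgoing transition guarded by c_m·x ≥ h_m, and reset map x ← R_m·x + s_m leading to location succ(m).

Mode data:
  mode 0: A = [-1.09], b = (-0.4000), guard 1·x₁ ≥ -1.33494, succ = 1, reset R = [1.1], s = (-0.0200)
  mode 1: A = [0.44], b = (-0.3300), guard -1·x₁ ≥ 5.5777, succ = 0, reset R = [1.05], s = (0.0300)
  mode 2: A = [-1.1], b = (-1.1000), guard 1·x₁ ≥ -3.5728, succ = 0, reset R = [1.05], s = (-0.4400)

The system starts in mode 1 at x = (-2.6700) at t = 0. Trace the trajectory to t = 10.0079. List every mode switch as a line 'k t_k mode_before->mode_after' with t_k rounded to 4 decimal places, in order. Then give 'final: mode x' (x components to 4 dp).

1 1.3984 1->0
2 2.9855 0->1
3 5.3472 1->0
4 6.9343 0->1
5 9.2960 1->0
final: 0 -2.8799

Mode 1: guard c·x = 5.5777 hit at Δt = 1.3984 (t = 1.3984), x⁻ = (-5.5777) → reset → x⁺ = (-5.8266), jump to mode 0
Mode 0: guard c·x = -1.3349 hit at Δt = 1.5871 (t = 2.9855), x⁻ = (-1.3349) → reset → x⁺ = (-1.4884), jump to mode 1
Mode 1: guard c·x = 5.5777 hit at Δt = 2.3617 (t = 5.3472), x⁻ = (-5.5777) → reset → x⁺ = (-5.8266), jump to mode 0
Mode 0: guard c·x = -1.3349 hit at Δt = 1.5871 (t = 6.9343), x⁻ = (-1.3349) → reset → x⁺ = (-1.4884), jump to mode 1
Mode 1: guard c·x = 5.5777 hit at Δt = 2.3617 (t = 9.2960), x⁻ = (-5.5777) → reset → x⁺ = (-5.8266), jump to mode 0
Mode 0: flow for 0.7119 to horizon, guard not reached → x = (-2.8799)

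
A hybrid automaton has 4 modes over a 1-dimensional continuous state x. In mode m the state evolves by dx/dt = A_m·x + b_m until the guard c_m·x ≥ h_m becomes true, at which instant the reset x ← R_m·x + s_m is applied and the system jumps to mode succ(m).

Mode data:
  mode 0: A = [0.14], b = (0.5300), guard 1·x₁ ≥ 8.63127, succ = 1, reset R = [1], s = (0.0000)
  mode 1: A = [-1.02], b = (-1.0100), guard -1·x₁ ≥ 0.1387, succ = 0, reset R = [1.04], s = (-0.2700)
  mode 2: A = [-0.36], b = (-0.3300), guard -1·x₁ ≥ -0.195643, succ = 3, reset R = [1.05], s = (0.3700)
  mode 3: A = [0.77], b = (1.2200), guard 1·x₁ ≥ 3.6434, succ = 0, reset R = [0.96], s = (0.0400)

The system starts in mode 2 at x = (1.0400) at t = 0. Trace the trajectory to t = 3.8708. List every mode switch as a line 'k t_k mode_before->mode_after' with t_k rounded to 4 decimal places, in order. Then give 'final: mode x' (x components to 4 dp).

1 1.5689 2->3
2 2.7169 3->0
final: 0 4.8216

Mode 2: guard c·x = -0.1956 hit at Δt = 1.5689 (t = 1.5689), x⁻ = (0.1956) → reset → x⁺ = (0.5754), jump to mode 3
Mode 3: guard c·x = 3.6434 hit at Δt = 1.1480 (t = 2.7169), x⁻ = (3.6434) → reset → x⁺ = (3.5377), jump to mode 0
Mode 0: flow for 1.1539 to horizon, guard not reached → x = (4.8216)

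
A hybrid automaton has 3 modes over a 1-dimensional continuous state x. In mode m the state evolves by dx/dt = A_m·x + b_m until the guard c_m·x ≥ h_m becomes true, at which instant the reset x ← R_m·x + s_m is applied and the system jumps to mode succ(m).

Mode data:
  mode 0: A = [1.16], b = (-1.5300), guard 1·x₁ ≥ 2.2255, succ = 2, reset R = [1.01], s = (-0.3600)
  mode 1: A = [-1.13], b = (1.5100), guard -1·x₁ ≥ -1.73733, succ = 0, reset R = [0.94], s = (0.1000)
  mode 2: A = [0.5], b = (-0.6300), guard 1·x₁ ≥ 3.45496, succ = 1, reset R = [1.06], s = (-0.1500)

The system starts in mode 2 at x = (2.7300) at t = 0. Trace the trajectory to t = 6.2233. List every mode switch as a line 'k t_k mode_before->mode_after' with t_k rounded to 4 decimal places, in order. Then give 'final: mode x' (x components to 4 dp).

1 0.8018 2->1
2 2.2984 1->0
3 2.9738 0->2
4 5.4773 2->1
final: 1 2.2729

Mode 2: guard c·x = 3.4550 hit at Δt = 0.8018 (t = 0.8018), x⁻ = (3.4550) → reset → x⁺ = (3.5123), jump to mode 1
Mode 1: guard c·x = -1.7373 hit at Δt = 1.4966 (t = 2.2984), x⁻ = (1.7373) → reset → x⁺ = (1.7331), jump to mode 0
Mode 0: guard c·x = 2.2255 hit at Δt = 0.6754 (t = 2.9738), x⁻ = (2.2255) → reset → x⁺ = (1.8878), jump to mode 2
Mode 2: guard c·x = 3.4550 hit at Δt = 2.5035 (t = 5.4773), x⁻ = (3.4550) → reset → x⁺ = (3.5123), jump to mode 1
Mode 1: flow for 0.7460 to horizon, guard not reached → x = (2.2729)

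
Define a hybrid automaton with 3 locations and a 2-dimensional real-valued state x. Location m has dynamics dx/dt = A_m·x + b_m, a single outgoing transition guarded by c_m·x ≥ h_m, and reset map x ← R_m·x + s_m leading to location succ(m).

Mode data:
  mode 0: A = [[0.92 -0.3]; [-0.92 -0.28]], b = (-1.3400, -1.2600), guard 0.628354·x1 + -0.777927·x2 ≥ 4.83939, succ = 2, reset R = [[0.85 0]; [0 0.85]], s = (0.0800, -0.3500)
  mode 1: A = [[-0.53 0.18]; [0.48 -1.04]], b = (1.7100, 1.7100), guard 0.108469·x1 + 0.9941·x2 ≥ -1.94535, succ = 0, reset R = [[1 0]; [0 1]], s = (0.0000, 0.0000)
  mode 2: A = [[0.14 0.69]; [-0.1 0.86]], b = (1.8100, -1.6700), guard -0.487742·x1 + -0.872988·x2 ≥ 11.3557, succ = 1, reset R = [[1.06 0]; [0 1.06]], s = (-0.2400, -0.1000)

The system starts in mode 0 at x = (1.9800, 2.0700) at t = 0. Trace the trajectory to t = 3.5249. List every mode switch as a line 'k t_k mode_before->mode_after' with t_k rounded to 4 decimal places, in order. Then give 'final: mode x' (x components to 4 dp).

1 1.5922 0->2
2 2.8030 2->1
final: 1 -0.2724 -5.7314

Mode 0: guard c·x = 4.8394 hit at Δt = 1.5922 (t = 1.5922), x⁻ = (3.6898, -3.2405) → reset → x⁺ = (3.2163, -3.1045), jump to mode 2
Mode 2: guard c·x = 11.3557 hit at Δt = 1.2108 (t = 2.8030), x⁻ = (-0.2248, -12.8823) → reset → x⁺ = (-0.4783, -13.7552), jump to mode 1
Mode 1: flow for 0.7219 to horizon, guard not reached → x = (-0.2724, -5.7314)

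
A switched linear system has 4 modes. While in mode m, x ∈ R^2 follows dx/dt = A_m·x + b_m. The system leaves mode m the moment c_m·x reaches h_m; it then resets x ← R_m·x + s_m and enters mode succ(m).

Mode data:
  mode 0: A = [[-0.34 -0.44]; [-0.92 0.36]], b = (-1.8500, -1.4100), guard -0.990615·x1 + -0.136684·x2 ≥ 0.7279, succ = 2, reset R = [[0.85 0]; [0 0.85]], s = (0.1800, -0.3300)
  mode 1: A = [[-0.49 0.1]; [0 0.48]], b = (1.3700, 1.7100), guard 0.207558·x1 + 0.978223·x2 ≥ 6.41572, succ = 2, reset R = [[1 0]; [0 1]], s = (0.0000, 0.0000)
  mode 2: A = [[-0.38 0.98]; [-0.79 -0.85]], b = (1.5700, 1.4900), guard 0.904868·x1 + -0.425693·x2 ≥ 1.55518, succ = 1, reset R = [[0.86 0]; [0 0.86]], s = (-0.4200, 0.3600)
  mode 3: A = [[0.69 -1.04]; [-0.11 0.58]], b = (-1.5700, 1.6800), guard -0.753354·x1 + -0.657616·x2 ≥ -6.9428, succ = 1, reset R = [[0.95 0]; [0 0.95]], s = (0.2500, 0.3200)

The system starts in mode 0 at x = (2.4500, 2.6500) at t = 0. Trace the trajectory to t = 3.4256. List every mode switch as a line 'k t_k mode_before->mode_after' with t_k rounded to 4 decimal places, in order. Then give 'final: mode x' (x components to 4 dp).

Mode 0: guard c·x = 0.7279 hit at Δt = 1.2098 (t = 1.2098), x⁻ = (-0.8656, 0.9483) → reset → x⁺ = (-0.5558, 0.4761), jump to mode 2
Mode 2: guard c·x = 1.5552 hit at Δt = 1.2684 (t = 2.4782), x⁻ = (2.0326, 0.6672) → reset → x⁺ = (1.3280, 0.9338), jump to mode 1
Mode 1: flow for 0.9474 to horizon, guard not reached → x = (2.0422, 3.5227)

1 1.2098 0->2
2 2.4782 2->1
final: 1 2.0422 3.5227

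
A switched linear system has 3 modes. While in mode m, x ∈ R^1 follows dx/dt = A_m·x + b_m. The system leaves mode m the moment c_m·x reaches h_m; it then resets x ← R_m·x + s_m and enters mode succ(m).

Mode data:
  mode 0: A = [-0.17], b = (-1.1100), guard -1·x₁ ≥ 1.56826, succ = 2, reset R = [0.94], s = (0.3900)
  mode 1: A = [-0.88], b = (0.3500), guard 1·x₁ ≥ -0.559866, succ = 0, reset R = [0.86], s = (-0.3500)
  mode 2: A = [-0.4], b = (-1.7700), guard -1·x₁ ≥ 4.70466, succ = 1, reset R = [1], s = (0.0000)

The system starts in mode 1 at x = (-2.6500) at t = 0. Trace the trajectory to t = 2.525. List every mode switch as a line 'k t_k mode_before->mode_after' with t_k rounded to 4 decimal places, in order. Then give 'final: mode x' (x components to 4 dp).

1 1.3156 1->0
2 2.1301 0->2
final: 2 -1.5723

Mode 1: guard c·x = -0.5599 hit at Δt = 1.3156 (t = 1.3156), x⁻ = (-0.5599) → reset → x⁺ = (-0.8315), jump to mode 0
Mode 0: guard c·x = 1.5683 hit at Δt = 0.8145 (t = 2.1301), x⁻ = (-1.5683) → reset → x⁺ = (-1.0842), jump to mode 2
Mode 2: flow for 0.3949 to horizon, guard not reached → x = (-1.5723)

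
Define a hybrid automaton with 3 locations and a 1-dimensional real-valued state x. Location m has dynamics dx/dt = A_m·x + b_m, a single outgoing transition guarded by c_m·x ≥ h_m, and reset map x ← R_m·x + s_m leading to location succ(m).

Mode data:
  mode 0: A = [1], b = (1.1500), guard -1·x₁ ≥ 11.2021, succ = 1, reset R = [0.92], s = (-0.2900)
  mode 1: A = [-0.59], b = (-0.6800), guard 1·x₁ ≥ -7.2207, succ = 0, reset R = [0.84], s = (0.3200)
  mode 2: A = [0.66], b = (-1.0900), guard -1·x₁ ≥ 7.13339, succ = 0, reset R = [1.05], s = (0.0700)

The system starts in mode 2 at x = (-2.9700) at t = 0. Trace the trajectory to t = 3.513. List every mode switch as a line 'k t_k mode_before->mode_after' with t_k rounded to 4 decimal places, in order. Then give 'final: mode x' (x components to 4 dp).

1 0.9732 2->0
2 1.4452 0->1
3 2.1948 1->0
4 2.9775 0->1
final: 1 -8.0378

Mode 2: guard c·x = 7.1334 hit at Δt = 0.9732 (t = 0.9732), x⁻ = (-7.1334) → reset → x⁺ = (-7.4201), jump to mode 0
Mode 0: guard c·x = 11.2021 hit at Δt = 0.4720 (t = 1.4452), x⁻ = (-11.2021) → reset → x⁺ = (-10.5959), jump to mode 1
Mode 1: guard c·x = -7.2207 hit at Δt = 0.7496 (t = 2.1948), x⁻ = (-7.2207) → reset → x⁺ = (-5.7454), jump to mode 0
Mode 0: guard c·x = 11.2021 hit at Δt = 0.7827 (t = 2.9775), x⁻ = (-11.2021) → reset → x⁺ = (-10.5959), jump to mode 1
Mode 1: flow for 0.5355 to horizon, guard not reached → x = (-8.0378)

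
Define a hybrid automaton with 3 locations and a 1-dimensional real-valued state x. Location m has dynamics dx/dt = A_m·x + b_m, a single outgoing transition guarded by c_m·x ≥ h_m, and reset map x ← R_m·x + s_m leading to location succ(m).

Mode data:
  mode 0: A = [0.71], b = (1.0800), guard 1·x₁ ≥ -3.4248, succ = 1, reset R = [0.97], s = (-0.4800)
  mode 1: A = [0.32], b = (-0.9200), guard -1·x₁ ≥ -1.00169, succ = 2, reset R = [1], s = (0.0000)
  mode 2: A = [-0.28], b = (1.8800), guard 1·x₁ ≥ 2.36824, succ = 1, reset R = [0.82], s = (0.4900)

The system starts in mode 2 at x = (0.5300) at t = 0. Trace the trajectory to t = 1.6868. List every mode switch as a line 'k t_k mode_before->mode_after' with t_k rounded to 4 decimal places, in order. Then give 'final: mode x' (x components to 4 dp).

1 1.2598 2->1
final: 1 2.3671

Mode 2: guard c·x = 2.3682 hit at Δt = 1.2598 (t = 1.2598), x⁻ = (2.3682) → reset → x⁺ = (2.4320), jump to mode 1
Mode 1: flow for 0.4270 to horizon, guard not reached → x = (2.3671)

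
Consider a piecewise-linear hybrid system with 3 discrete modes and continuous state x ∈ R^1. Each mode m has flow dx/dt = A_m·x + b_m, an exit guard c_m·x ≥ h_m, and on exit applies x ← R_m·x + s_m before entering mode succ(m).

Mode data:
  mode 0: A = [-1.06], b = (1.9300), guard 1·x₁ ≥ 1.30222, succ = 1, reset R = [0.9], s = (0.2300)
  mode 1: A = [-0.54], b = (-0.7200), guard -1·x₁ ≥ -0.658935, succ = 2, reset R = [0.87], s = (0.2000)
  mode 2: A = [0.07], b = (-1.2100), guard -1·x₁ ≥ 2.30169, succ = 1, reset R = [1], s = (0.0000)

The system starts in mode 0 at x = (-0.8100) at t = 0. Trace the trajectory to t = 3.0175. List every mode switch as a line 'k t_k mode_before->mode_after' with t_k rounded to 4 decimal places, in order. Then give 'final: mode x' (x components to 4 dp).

1 1.5321 0->1
2 2.1191 1->2
final: 2 -0.2985

Mode 0: guard c·x = 1.3022 hit at Δt = 1.5321 (t = 1.5321), x⁻ = (1.3022) → reset → x⁺ = (1.4020), jump to mode 1
Mode 1: guard c·x = -0.6589 hit at Δt = 0.5870 (t = 2.1191), x⁻ = (0.6589) → reset → x⁺ = (0.7733), jump to mode 2
Mode 2: flow for 0.8984 to horizon, guard not reached → x = (-0.2985)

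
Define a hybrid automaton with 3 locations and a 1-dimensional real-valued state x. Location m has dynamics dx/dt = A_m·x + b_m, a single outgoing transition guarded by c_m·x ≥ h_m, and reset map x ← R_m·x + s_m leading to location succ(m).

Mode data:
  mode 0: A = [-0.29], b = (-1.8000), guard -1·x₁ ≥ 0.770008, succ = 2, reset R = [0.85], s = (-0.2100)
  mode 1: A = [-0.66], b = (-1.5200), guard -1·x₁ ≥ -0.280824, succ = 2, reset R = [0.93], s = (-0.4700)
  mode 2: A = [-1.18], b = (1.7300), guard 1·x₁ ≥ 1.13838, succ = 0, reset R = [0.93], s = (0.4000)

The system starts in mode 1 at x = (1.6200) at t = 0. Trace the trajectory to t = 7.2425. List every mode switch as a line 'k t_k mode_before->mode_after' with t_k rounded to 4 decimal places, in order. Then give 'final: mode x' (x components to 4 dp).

1 0.6327 1->2
2 2.0152 2->0
3 3.1998 0->2
4 4.8623 2->0
5 6.0469 0->2
final: 2 0.8976

Mode 1: guard c·x = -0.2808 hit at Δt = 0.6327 (t = 0.6327), x⁻ = (0.2808) → reset → x⁺ = (-0.2088), jump to mode 2
Mode 2: guard c·x = 1.1384 hit at Δt = 1.3825 (t = 2.0152), x⁻ = (1.1384) → reset → x⁺ = (1.4587), jump to mode 0
Mode 0: guard c·x = 0.7700 hit at Δt = 1.1846 (t = 3.1998), x⁻ = (-0.7700) → reset → x⁺ = (-0.8645), jump to mode 2
Mode 2: guard c·x = 1.1384 hit at Δt = 1.6625 (t = 4.8623), x⁻ = (1.1384) → reset → x⁺ = (1.4587), jump to mode 0
Mode 0: guard c·x = 0.7700 hit at Δt = 1.1846 (t = 6.0469), x⁻ = (-0.7700) → reset → x⁺ = (-0.8645), jump to mode 2
Mode 2: flow for 1.1956 to horizon, guard not reached → x = (0.8976)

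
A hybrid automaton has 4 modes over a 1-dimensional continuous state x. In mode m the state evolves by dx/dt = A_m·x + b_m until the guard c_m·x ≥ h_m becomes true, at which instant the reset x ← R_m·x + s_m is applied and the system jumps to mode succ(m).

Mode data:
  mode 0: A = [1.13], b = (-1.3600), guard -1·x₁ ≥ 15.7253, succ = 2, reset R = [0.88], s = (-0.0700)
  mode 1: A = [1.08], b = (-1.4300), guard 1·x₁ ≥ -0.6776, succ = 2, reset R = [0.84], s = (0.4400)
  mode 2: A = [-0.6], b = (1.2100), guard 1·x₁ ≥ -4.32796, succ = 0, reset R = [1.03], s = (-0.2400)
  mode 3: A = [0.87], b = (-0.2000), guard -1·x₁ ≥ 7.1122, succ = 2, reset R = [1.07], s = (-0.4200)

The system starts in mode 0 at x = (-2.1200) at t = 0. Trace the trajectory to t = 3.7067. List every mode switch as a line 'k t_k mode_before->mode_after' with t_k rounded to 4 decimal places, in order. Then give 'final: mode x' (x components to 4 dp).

Mode 0: guard c·x = 15.7253 hit at Δt = 1.4407 (t = 1.4407), x⁻ = (-15.7253) → reset → x⁺ = (-13.9083), jump to mode 2
Mode 2: guard c·x = -4.3280 hit at Δt = 1.5338 (t = 2.9745), x⁻ = (-4.3280) → reset → x⁺ = (-4.6978), jump to mode 0
Mode 0: flow for 0.7322 to horizon, guard not reached → x = (-12.2949)

1 1.4407 0->2
2 2.9745 2->0
final: 0 -12.2949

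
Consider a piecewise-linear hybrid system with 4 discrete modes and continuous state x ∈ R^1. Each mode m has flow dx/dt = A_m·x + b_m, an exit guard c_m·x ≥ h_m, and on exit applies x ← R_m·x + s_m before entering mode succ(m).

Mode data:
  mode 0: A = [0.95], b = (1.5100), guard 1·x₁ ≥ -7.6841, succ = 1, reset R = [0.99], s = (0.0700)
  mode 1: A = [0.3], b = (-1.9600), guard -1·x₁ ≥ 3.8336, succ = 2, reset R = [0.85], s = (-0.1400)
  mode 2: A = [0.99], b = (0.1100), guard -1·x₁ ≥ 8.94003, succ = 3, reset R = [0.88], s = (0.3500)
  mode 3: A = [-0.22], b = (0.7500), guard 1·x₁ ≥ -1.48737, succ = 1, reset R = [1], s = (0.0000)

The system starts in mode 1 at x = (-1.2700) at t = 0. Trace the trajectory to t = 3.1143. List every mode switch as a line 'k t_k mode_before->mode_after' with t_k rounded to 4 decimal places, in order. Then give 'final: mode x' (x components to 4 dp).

1 0.9469 1->2
2 1.9448 2->3
final: 3 -5.0385

Mode 1: guard c·x = 3.8336 hit at Δt = 0.9469 (t = 0.9469), x⁻ = (-3.8336) → reset → x⁺ = (-3.3986), jump to mode 2
Mode 2: guard c·x = 8.9400 hit at Δt = 0.9979 (t = 1.9448), x⁻ = (-8.9400) → reset → x⁺ = (-7.5172), jump to mode 3
Mode 3: flow for 1.1695 to horizon, guard not reached → x = (-5.0385)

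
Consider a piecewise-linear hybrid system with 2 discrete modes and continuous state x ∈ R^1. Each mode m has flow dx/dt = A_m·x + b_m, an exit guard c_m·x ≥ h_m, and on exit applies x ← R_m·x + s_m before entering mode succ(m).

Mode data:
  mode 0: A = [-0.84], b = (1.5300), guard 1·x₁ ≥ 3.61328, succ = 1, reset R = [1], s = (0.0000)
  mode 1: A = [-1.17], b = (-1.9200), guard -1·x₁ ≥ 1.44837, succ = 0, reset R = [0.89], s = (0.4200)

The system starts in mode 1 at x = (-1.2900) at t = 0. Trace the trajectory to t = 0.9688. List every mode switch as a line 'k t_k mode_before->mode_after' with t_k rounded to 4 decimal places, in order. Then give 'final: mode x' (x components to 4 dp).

1 0.5128 1->0
final: 0 -0.0129

Mode 1: guard c·x = 1.4484 hit at Δt = 0.5128 (t = 0.5128), x⁻ = (-1.4484) → reset → x⁺ = (-0.8690), jump to mode 0
Mode 0: flow for 0.4560 to horizon, guard not reached → x = (-0.0129)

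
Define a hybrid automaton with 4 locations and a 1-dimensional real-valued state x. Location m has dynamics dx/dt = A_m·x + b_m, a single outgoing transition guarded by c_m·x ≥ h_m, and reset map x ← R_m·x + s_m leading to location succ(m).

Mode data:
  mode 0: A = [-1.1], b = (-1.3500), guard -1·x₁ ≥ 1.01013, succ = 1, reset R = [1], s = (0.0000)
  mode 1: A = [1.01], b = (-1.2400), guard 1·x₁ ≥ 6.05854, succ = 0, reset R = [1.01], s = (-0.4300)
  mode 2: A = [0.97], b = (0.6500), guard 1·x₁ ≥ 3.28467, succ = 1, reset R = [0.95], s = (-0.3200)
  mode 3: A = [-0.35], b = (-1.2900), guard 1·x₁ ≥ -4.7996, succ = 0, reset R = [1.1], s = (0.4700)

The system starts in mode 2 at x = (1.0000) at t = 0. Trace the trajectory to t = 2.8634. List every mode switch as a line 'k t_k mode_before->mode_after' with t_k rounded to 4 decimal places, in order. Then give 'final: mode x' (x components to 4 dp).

Mode 2: guard c·x = 3.2847 hit at Δt = 0.8887 (t = 0.8887), x⁻ = (3.2847) → reset → x⁺ = (2.8004), jump to mode 1
Mode 1: guard c·x = 6.0585 hit at Δt = 1.1111 (t = 1.9998), x⁻ = (6.0585) → reset → x⁺ = (5.6891), jump to mode 0
Mode 0: flow for 0.8636 to horizon, guard not reached → x = (1.4477)

1 0.8887 2->1
2 1.9998 1->0
final: 0 1.4477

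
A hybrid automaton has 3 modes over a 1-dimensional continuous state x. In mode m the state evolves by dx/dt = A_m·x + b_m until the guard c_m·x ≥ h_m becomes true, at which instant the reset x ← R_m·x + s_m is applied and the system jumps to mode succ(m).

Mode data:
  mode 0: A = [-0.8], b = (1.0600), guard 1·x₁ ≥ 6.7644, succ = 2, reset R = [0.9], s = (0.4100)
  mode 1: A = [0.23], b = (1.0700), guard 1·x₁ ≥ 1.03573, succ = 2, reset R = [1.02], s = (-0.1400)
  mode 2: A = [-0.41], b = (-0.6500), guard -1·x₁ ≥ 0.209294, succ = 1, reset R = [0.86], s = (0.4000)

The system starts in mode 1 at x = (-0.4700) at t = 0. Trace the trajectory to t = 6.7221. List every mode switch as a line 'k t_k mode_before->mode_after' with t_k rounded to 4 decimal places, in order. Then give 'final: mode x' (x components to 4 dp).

1 1.3370 1->2
2 2.7950 2->1
3 3.4681 1->2
4 4.9261 2->1
5 5.5991 1->2
final: 2 -0.0067

Mode 1: guard c·x = 1.0357 hit at Δt = 1.3370 (t = 1.3370), x⁻ = (1.0357) → reset → x⁺ = (0.9164), jump to mode 2
Mode 2: guard c·x = 0.2093 hit at Δt = 1.4580 (t = 2.7950), x⁻ = (-0.2093) → reset → x⁺ = (0.2200), jump to mode 1
Mode 1: guard c·x = 1.0357 hit at Δt = 0.6730 (t = 3.4681), x⁻ = (1.0357) → reset → x⁺ = (0.9164), jump to mode 2
Mode 2: guard c·x = 0.2093 hit at Δt = 1.4580 (t = 4.9261), x⁻ = (-0.2093) → reset → x⁺ = (0.2200), jump to mode 1
Mode 1: guard c·x = 1.0357 hit at Δt = 0.6730 (t = 5.5991), x⁻ = (1.0357) → reset → x⁺ = (0.9164), jump to mode 2
Mode 2: flow for 1.1230 to horizon, guard not reached → x = (-0.0067)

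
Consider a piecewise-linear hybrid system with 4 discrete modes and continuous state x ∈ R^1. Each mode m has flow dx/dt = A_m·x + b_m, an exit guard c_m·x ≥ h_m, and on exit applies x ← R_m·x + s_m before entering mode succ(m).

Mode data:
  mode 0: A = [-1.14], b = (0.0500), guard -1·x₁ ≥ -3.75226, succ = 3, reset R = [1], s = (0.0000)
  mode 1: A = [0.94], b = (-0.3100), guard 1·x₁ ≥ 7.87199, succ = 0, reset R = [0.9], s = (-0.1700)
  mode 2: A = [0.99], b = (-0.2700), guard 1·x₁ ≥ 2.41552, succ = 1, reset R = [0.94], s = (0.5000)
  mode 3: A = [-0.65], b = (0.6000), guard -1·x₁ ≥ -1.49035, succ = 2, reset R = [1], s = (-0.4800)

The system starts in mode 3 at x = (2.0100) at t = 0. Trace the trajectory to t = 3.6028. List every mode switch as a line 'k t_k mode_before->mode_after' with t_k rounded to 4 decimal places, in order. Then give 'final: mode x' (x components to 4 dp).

Mode 3: guard c·x = -1.4904 hit at Δt = 1.0004 (t = 1.0004), x⁻ = (1.4904) → reset → x⁺ = (1.0104), jump to mode 2
Mode 2: guard c·x = 2.4155 hit at Δt = 1.0772 (t = 2.0776), x⁻ = (2.4155) → reset → x⁺ = (2.7706), jump to mode 1
Mode 1: guard c·x = 7.8720 hit at Δt = 1.2002 (t = 3.2778), x⁻ = (7.8720) → reset → x⁺ = (6.9148), jump to mode 0
Mode 0: flow for 0.3250 to horizon, guard not reached → x = (4.7875)

1 1.0004 3->2
2 2.0776 2->1
3 3.2778 1->0
final: 0 4.7875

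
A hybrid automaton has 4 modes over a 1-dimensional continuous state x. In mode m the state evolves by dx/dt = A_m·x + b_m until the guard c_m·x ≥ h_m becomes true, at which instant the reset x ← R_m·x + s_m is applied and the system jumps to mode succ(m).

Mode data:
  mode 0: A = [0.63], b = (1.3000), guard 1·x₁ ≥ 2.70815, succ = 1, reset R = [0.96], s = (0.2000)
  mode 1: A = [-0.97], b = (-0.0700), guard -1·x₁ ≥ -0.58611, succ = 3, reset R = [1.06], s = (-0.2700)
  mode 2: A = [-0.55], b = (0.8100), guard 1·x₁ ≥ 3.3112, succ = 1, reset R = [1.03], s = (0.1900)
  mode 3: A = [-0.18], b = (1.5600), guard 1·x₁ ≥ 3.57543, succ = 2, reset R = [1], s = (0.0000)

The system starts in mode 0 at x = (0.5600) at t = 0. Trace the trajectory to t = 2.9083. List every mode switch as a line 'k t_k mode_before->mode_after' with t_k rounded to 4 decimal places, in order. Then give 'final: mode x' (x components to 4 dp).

Mode 0: guard c·x = 2.7081 hit at Δt = 0.9495 (t = 0.9495), x⁻ = (2.7081) → reset → x⁺ = (2.7998), jump to mode 1
Mode 1: guard c·x = -0.5861 hit at Δt = 1.5187 (t = 2.4682), x⁻ = (0.5861) → reset → x⁺ = (0.3513), jump to mode 3
Mode 3: flow for 0.4401 to horizon, guard not reached → x = (0.9846)

1 0.9495 0->1
2 2.4682 1->3
final: 3 0.9846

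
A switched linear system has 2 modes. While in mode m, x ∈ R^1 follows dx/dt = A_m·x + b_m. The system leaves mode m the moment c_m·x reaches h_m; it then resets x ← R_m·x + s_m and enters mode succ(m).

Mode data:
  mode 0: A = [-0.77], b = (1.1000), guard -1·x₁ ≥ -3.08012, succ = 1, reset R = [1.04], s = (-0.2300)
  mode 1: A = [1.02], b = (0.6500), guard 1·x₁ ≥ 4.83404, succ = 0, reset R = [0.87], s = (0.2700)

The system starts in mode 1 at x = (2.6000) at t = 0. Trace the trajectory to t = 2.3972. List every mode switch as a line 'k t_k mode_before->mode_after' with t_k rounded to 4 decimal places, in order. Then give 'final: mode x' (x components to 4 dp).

Mode 1: guard c·x = 4.8340 hit at Δt = 0.5145 (t = 0.5145), x⁻ = (4.8340) → reset → x⁺ = (4.4756), jump to mode 0
Mode 0: guard c·x = -3.0801 hit at Δt = 0.7954 (t = 1.3099), x⁻ = (3.0801) → reset → x⁺ = (2.9733), jump to mode 1
Mode 1: guard c·x = 4.8340 hit at Δt = 0.4075 (t = 1.7174), x⁻ = (4.8340) → reset → x⁺ = (4.4756), jump to mode 0
Mode 0: flow for 0.6798 to horizon, guard not reached → x = (3.2339)

1 0.5145 1->0
2 1.3099 0->1
3 1.7174 1->0
final: 0 3.2339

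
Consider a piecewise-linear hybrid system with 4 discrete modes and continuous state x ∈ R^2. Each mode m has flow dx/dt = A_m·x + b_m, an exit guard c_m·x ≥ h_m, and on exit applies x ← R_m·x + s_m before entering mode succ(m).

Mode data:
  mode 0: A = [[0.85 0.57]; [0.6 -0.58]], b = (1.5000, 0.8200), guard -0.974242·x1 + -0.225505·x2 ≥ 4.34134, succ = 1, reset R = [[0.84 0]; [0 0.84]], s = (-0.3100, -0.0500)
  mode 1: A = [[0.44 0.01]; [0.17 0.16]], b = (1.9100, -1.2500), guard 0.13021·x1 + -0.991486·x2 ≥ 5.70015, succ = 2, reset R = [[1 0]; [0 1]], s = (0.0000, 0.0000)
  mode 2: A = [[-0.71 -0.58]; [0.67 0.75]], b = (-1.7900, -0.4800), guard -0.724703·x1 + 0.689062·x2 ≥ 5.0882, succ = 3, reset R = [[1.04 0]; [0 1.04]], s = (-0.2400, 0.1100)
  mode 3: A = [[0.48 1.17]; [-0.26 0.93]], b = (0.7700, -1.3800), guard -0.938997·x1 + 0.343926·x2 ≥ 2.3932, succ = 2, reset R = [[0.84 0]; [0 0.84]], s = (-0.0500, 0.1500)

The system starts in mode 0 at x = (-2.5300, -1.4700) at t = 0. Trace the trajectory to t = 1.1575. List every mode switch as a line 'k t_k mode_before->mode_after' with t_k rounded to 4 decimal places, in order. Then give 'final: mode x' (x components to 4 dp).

Mode 0: guard c·x = 4.3413 hit at Δt = 0.7384 (t = 0.7384), x⁻ = (-4.0755, -1.6443) → reset → x⁺ = (-3.7334, -1.4312), jump to mode 1
Mode 1: flow for 0.4191 to horizon, guard not reached → x = (-3.6190, -2.3434)

1 0.7384 0->1
final: 1 -3.6190 -2.3434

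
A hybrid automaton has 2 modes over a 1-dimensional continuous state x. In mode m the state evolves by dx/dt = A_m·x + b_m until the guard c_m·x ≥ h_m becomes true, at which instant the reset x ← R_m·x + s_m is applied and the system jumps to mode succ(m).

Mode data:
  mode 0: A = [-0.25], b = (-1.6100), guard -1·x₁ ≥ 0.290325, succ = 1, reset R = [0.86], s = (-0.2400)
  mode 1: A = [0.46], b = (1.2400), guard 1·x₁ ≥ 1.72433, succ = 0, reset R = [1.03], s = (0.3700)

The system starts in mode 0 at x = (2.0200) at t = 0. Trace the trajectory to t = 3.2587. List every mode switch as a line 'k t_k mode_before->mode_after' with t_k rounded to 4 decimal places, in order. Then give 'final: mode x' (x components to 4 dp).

Mode 0: guard c·x = 0.2903 hit at Δt = 1.2758 (t = 1.2758), x⁻ = (-0.2903) → reset → x⁺ = (-0.4897), jump to mode 1
Mode 1: guard c·x = 1.7243 hit at Δt = 1.5108 (t = 2.7866), x⁻ = (1.7243) → reset → x⁺ = (2.1461), jump to mode 0
Mode 0: flow for 0.4721 to horizon, guard not reached → x = (1.1902)

1 1.2758 0->1
2 2.7866 1->0
final: 0 1.1902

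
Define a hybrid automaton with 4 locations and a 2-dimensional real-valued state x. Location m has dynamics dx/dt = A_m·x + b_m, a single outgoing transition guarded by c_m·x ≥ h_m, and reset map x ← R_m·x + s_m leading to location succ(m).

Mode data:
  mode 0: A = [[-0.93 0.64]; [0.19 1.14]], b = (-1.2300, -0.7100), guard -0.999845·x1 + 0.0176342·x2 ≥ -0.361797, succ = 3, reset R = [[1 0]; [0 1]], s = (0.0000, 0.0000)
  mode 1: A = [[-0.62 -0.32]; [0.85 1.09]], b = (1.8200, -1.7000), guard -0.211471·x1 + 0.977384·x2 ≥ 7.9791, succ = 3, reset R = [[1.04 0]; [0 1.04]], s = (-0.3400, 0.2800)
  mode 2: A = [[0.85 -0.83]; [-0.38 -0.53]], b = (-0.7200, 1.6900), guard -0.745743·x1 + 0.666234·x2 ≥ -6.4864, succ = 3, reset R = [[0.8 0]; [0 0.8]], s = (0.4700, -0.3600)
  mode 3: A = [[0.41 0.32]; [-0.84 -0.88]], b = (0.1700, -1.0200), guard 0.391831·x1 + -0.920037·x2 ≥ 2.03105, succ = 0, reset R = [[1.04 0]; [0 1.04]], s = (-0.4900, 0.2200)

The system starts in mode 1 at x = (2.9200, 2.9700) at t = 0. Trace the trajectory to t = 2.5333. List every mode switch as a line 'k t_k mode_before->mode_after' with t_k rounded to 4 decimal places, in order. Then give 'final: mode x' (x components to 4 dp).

Mode 1: guard c·x = 7.9791 hit at Δt = 0.8990 (t = 0.8990), x⁻ = (1.6841, 8.5281) → reset → x⁺ = (1.4115, 9.1492), jump to mode 3
Mode 3: guard c·x = 2.0311 hit at Δt = 1.2595 (t = 2.1585), x⁻ = (4.9601, -0.0952) → reset → x⁺ = (4.6685, 0.1210), jump to mode 0
Mode 0: flow for 0.3748 to horizon, guard not reached → x = (2.9390, 0.1924)

1 0.8990 1->3
2 2.1585 3->0
final: 0 2.9390 0.1924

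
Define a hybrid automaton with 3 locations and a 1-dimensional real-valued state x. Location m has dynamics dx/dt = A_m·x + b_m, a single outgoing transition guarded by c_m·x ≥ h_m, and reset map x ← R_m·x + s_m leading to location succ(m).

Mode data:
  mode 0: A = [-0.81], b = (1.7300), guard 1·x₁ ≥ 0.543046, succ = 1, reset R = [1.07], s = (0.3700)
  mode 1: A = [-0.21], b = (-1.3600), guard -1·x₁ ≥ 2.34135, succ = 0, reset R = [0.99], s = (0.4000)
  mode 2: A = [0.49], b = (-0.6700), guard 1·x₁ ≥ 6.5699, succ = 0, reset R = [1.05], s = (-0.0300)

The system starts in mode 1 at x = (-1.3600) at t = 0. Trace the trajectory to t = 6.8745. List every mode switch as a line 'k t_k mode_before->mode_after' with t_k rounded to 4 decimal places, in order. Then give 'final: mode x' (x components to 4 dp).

Mode 1: guard c·x = 2.3413 hit at Δt = 1.0141 (t = 1.0141), x⁻ = (-2.3413) → reset → x⁺ = (-1.9179), jump to mode 0
Mode 0: guard c·x = 0.5430 hit at Δt = 1.1533 (t = 2.1674), x⁻ = (0.5430) → reset → x⁺ = (0.9511), jump to mode 1
Mode 1: guard c·x = 2.3413 hit at Δt = 2.7891 (t = 4.9565), x⁻ = (-2.3413) → reset → x⁺ = (-1.9179), jump to mode 0
Mode 0: guard c·x = 0.5430 hit at Δt = 1.1533 (t = 6.1098), x⁻ = (0.5430) → reset → x⁺ = (0.9511), jump to mode 1
Mode 1: flow for 0.7647 to horizon, guard not reached → x = (-0.1508)

1 1.0141 1->0
2 2.1674 0->1
3 4.9565 1->0
4 6.1098 0->1
final: 1 -0.1508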